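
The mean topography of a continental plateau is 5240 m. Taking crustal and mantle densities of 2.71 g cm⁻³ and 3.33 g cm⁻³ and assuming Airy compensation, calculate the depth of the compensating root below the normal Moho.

In Airy isostatic equilibrium: the weight of the topography is balanced by the buoyancy of the root, ρ_c h = (ρ_m − ρ_c) r.
r = h · ρ_c / (ρ_m − ρ_c) = 5240 m × 2.71 / (3.33 − 2.71) = 22900 m.

22900 m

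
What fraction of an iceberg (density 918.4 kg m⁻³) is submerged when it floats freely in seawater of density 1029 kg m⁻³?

Submerged fraction = ρ_obj/ρ_fluid = 918.4/1029 = 89.3%.

89.3%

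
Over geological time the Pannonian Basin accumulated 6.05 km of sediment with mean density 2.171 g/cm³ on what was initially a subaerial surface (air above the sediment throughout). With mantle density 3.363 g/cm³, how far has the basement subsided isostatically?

3.91 km

Subaerial load: s = t ρ_sed / ρ_m = 6.05 km × 2.171/3.363 = 3.91 km.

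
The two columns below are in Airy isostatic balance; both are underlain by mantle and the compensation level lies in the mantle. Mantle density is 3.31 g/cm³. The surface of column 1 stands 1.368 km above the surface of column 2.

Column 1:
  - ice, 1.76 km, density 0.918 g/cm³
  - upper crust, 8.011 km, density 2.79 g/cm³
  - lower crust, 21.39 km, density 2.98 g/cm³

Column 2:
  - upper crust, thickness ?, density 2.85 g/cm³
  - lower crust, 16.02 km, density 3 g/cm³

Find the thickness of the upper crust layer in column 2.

Take the compensation level at the base of the deeper column (depth z_c below the surface of column 1) and equate Σ ρ_i t_i down to z_c; mantle fills any gap and the z_c terms cancel.
Column 1: 1.76×0.918 + 8.011×2.79 + 21.39×2.98 + (z_c − 31.161)×3.31
Column 2: 1.368×0 + x×2.85 + 16.02×3 + (z_c − 1.368 − 16.02 − x)×3.31
The z_c×3.31 term appears on both sides and cancels. Collect the known terms of each column as K = Σ(ρt)_known − 3.31 × (depth of known layers): K_1 = 87.70857 − 3.31×31.161 = −15.43434; K_2 = 48.06 − 3.31×(1.368 + 16.02) = −9.49428.
Balance: K_1 = K_2 − x×(3.31 − 2.85), so x = (K_2 − K_1)/(3.31 − 2.85) = 5.94006/0.46 = 12.9 km.

12.9 km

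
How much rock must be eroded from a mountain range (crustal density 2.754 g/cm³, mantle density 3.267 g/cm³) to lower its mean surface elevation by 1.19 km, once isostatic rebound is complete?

7.58 km

Net drop Δ = e − u = e − e ρ_c/ρ_m = e (ρ_m − ρ_c)/ρ_m.
e = Δ ρ_m/(ρ_m − ρ_c) = 1.19 km × 3.267/0.513 = 7.58 km.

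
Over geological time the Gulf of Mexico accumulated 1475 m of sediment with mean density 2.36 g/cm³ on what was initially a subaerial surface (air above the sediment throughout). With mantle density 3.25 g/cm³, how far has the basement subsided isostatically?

1070 m

Subaerial load: s = t ρ_sed / ρ_m = 1475 m × 2.36/3.25 = 1070 m.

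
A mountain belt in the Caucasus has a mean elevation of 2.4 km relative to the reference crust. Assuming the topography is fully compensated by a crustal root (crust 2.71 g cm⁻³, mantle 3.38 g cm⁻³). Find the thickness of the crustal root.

In Airy isostatic equilibrium: the weight of the topography is balanced by the buoyancy of the root, ρ_c h = (ρ_m − ρ_c) r.
r = h · ρ_c / (ρ_m − ρ_c) = 2.4 km × 2.71 / (3.38 − 2.71) = 9.71 km.

9.71 km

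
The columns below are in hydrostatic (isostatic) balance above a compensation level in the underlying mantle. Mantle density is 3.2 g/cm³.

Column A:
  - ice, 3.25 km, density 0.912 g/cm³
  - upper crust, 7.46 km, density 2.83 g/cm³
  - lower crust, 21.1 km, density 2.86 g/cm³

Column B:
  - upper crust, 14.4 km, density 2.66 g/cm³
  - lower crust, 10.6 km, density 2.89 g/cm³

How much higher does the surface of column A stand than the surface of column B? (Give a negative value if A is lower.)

1.97 km

For any compensation level in the mantle, the mantle terms cancel and isostasy reduces to e = (Σt_A − Σt_B) − (Σ(ρt)_A − Σ(ρt)_B) / ρ_m.
Σt_A = 31.81 km; Σt_B = 25 km; Σ(ρt)_A = 84.4218; Σ(ρt)_B = 68.938 (in km·g/cm³).
e = (31.81 − 25) − (84.4218 − 68.938) / 3.2 = 1.97 km.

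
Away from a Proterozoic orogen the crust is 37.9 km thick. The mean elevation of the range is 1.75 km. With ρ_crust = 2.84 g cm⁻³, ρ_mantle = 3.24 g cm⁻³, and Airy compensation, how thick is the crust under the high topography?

52.1 km

Root depth r = h ρ_c / (ρ_m − ρ_c) = 1.75 km × 2.84 / 0.4 = 12.43 km.
Total thickness = T + h + r = 37.9 km + 1.75 km + 12.43 km = 52.1 km.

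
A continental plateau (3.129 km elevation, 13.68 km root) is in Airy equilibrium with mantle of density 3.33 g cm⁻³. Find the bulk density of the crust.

ρ_c h = (ρ_m − ρ_c) r → ρ_c (h + r) = ρ_m r → ρ_c = ρ_m r / (h + r).
ρ_c = 3.33 × 13.68 km / (3.129 km + 13.68 km) = 2.71 g cm⁻³.

2.71 g cm⁻³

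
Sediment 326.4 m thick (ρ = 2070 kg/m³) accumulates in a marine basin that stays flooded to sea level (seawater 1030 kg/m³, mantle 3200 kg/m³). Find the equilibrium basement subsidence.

Submarine loading: the sediment displaces seawater, and the subsidence is in turn flooded, so s (ρ_m − ρ_w) = t (ρ_sed − ρ_w).
s = 326.4 m × (2070 − 1030) / (3200 − 1030) = 156 m.

156 m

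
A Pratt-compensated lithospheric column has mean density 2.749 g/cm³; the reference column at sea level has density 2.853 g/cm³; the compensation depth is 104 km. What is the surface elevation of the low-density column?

ρ_ref D = ρ (D + h) → h = D (ρ_ref − ρ)/ρ.
h = 104 km × (2.853 − 2.749)/2.749 = 3.93 km.

3.93 km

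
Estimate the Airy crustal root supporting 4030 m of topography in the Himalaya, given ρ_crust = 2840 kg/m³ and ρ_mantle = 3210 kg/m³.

30900 m

In Airy isostatic equilibrium: the weight of the topography is balanced by the buoyancy of the root, ρ_c h = (ρ_m − ρ_c) r.
r = h · ρ_c / (ρ_m − ρ_c) = 4030 m × 2840 / (3210 − 2840) = 30900 m.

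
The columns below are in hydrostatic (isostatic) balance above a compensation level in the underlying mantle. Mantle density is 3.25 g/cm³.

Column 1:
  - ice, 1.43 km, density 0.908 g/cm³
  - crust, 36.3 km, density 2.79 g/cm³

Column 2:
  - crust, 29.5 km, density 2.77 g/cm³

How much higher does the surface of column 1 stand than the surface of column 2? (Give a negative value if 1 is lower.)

1.81 km

For any compensation level in the mantle, the mantle terms cancel and isostasy reduces to e = (Σt_1 − Σt_2) − (Σ(ρt)_1 − Σ(ρt)_2) / ρ_m.
Σt_1 = 37.73 km; Σt_2 = 29.5 km; Σ(ρt)_1 = 102.57544; Σ(ρt)_2 = 81.715 (in km·g/cm³).
e = (37.73 − 29.5) − (102.57544 − 81.715) / 3.25 = 1.81 km.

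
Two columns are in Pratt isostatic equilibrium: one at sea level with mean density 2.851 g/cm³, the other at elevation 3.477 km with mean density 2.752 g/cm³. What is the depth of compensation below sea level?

96.7 km

ρ_ref D = ρ (D + h) → D (ρ_ref − ρ) = ρ h.
D = ρ h/(ρ_ref − ρ) = 2.752 × 3.477 km/(2.851 − 2.752) = 96.7 km.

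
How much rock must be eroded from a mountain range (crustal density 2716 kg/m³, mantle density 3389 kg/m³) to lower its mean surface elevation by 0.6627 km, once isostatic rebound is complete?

3.34 km

Net drop Δ = e − u = e − e ρ_c/ρ_m = e (ρ_m − ρ_c)/ρ_m.
e = Δ ρ_m/(ρ_m − ρ_c) = 0.6627 km × 3389/673 = 3.34 km.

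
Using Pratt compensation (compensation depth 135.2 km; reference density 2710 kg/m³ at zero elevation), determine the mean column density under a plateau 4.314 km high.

Pratt balance: ρ_ref D = ρ (D + h).
ρ = ρ_ref D/(D + h) = 2710 × 135.2 km/(135.2 km + 4.314 km) = 2630 kg/m³.

2630 kg/m³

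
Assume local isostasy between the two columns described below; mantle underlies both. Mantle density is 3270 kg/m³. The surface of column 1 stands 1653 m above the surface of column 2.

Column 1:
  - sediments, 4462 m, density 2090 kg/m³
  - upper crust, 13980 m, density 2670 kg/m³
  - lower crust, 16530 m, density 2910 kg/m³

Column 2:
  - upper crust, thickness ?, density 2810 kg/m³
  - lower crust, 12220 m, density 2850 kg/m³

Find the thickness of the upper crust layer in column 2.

Take the compensation level at the base of the deeper column (depth z_c below the surface of column 1) and equate Σ ρ_i t_i down to z_c; mantle fills any gap and the z_c terms cancel.
Column 1: 4462×2090 + 13980×2670 + 16530×2910 + (z_c − 34972)×3270
Column 2: 1653×0 + x×2810 + 12220×2850 + (z_c − 1653 − 12220 − x)×3270
The z_c×3270 term appears on both sides and cancels. Collect the known terms of each column as K = Σ(ρt)_known − 3270 × (depth of known layers): K_1 = 94754480 − 3270×34972 = −19603960; K_2 = 34827000 − 3270×(1653 + 12220) = −10537710.
Balance: K_1 = K_2 − x×(3270 − 2810), so x = (K_2 − K_1)/(3270 − 2810) = 9066250/460 = 19700 m.

19700 m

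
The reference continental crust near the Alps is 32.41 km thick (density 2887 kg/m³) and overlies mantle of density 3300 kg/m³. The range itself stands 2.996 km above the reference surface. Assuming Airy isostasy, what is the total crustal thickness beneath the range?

56.3 km

Root depth r = h ρ_c / (ρ_m − ρ_c) = 2.996 km × 2887 / 413 = 20.94 km.
Total thickness = T + h + r = 32.41 km + 2.996 km + 20.94 km = 56.3 km.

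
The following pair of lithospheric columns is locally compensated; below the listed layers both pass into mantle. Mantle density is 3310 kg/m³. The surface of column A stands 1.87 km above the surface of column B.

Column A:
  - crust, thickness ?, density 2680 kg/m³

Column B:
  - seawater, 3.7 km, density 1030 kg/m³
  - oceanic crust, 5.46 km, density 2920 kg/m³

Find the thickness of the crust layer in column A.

26.6 km

Take the compensation level at the base of the deeper column (depth z_c below the surface of column A) and equate Σ ρ_i t_i down to z_c; mantle fills any gap and the z_c terms cancel.
Column A: x×2680 + (z_c − 0 − x)×3310
Column B: 1.87×0 + 3.7×1030 + 5.46×2920 + (z_c − 1.87 − 9.16)×3310
The z_c×3310 term appears on both sides and cancels. Collect the known terms of each column as K = Σ(ρt)_known − 3310 × (depth of known layers): K_A = 0 − 3310×0 = 0; K_B = 19754.2 − 3310×(1.87 + 9.16) = −16755.1.
Balance: K_A − x×(3310 − 2680) = K_B, so x = (K_A − K_B)/(3310 − 2680) = 16755.1/630 = 26.6 km.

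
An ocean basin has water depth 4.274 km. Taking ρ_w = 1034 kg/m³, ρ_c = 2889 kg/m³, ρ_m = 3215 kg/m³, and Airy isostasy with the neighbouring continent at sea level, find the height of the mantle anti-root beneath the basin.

24.3 km

For local isostatic compensation: replacing crust with seawater at the top is compensated by replacing crust with mantle at the base: d (ρ_c − ρ_w) = a (ρ_m − ρ_c).
a = d (ρ_c − ρ_w)/(ρ_m − ρ_c) = 4.274 km × 1855/326 = 24.3 km.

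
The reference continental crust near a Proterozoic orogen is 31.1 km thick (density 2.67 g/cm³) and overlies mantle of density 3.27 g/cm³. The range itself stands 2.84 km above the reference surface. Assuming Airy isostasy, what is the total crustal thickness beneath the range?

46.6 km

Root depth r = h ρ_c / (ρ_m − ρ_c) = 2.84 km × 2.67 / 0.6 = 12.64 km.
Total thickness = T + h + r = 31.1 km + 2.84 km + 12.64 km = 46.6 km.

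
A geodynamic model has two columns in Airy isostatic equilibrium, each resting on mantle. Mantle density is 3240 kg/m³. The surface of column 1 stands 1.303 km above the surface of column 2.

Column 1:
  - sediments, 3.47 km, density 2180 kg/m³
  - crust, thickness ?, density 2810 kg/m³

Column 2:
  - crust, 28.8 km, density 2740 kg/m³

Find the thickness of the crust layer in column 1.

Take the compensation level at the base of the deeper column (depth z_c below the surface of column 1) and equate Σ ρ_i t_i down to z_c; mantle fills any gap and the z_c terms cancel.
Column 1: 3.47×2180 + x×2810 + (z_c − 3.47 − x)×3240
Column 2: 1.303×0 + 28.8×2740 + (z_c − 1.303 − 28.8)×3240
The z_c×3240 term appears on both sides and cancels. Collect the known terms of each column as K = Σ(ρt)_known − 3240 × (depth of known layers): K_1 = 7564.6 − 3240×3.47 = −3678.2; K_2 = 78912 − 3240×(1.303 + 28.8) = −18621.72.
Balance: K_1 − x×(3240 − 2810) = K_2, so x = (K_1 − K_2)/(3240 − 2810) = 14943.5/430 = 34.8 km.

34.8 km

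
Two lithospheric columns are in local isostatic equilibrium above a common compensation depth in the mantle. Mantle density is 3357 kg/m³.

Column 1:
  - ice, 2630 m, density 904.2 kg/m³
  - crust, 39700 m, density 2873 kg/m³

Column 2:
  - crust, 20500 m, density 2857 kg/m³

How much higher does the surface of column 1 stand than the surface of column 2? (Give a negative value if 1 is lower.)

For any compensation level in the mantle, the mantle terms cancel and isostasy reduces to e = (Σt_1 − Σt_2) − (Σ(ρt)_1 − Σ(ρt)_2) / ρ_m.
Σt_1 = 42330 m; Σt_2 = 20500 m; Σ(ρt)_1 = 116436146; Σ(ρt)_2 = 58568500 (in m·kg/m³).
e = (42330 − 20500) − (116436146 − 58568500) / 3357 = 4590 m.

4590 m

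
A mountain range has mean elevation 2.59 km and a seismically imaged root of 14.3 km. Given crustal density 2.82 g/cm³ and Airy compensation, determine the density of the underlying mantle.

Airy balance: ρ_c h = (ρ_m − ρ_c) r → ρ_m = ρ_c (1 + h/r).
ρ_m = 2.82 × (1 + 2.59 km/14.3 km) = 3.33 g/cm³.

3.33 g/cm³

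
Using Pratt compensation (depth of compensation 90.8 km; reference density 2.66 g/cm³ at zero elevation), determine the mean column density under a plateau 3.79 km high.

2.55 g/cm³

Pratt balance: ρ_ref D = ρ (D + h).
ρ = ρ_ref D/(D + h) = 2.66 × 90.8 km/(90.8 km + 3.79 km) = 2.55 g/cm³.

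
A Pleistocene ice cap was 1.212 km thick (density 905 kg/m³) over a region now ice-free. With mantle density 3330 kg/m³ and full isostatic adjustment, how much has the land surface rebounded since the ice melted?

Removing the load lets mantle flow back in; uplift u satisfies ρ_ice t = ρ_m u.
u = t ρ_ice/ρ_m = 1.212 km × 905/3330 = 0.329 km.

0.329 km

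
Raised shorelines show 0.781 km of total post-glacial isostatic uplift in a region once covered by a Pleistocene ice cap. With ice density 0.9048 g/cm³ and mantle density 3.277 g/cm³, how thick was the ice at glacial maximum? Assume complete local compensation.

2.83 km

u = t ρ_ice/ρ_m → t = u ρ_m/ρ_ice = 0.781 km × 3.277/0.9048 = 2.83 km.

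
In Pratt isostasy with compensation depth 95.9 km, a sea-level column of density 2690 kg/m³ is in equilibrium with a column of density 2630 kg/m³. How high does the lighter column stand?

ρ_ref D = ρ (D + h) → h = D (ρ_ref − ρ)/ρ.
h = 95.9 km × (2690 − 2630)/2630 = 2.19 km.

2.19 km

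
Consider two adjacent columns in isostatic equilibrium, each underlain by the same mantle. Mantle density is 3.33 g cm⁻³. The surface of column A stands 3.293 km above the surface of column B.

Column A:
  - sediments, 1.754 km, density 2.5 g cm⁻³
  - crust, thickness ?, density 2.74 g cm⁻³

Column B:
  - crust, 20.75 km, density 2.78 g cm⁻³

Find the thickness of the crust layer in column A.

35.5 km

Take the compensation level at the base of the deeper column (depth z_c below the surface of column A) and equate Σ ρ_i t_i down to z_c; mantle fills any gap and the z_c terms cancel.
Column A: 1.754×2.5 + x×2.74 + (z_c − 1.754 − x)×3.33
Column B: 3.293×0 + 20.75×2.78 + (z_c − 3.293 − 20.75)×3.33
The z_c×3.33 term appears on both sides and cancels. Collect the known terms of each column as K = Σ(ρt)_known − 3.33 × (depth of known layers): K_A = 4.385 − 3.33×1.754 = −1.45582; K_B = 57.685 − 3.33×(3.293 + 20.75) = −22.37819.
Balance: K_A − x×(3.33 − 2.74) = K_B, so x = (K_A − K_B)/(3.33 − 2.74) = 20.9224/0.59 = 35.5 km.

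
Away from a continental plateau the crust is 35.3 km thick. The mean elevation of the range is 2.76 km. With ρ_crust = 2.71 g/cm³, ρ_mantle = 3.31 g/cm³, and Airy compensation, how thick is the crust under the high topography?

Root depth r = h ρ_c / (ρ_m − ρ_c) = 2.76 km × 2.71 / 0.6 = 12.47 km.
Total thickness = T + h + r = 35.3 km + 2.76 km + 12.47 km = 50.5 km.

50.5 km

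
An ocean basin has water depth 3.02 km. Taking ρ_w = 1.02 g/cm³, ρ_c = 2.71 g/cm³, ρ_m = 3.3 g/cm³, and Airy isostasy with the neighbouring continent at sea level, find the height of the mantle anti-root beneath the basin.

Balancing pressure at the compensation depth: replacing crust with seawater at the top is compensated by replacing crust with mantle at the base: d (ρ_c − ρ_w) = a (ρ_m − ρ_c).
a = d (ρ_c − ρ_w)/(ρ_m − ρ_c) = 3.02 km × 1.69/0.59 = 8.65 km.

8.65 km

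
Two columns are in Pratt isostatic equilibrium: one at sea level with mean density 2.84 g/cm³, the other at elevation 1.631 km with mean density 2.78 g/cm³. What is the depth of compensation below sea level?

ρ_ref D = ρ (D + h) → D (ρ_ref − ρ) = ρ h.
D = ρ h/(ρ_ref − ρ) = 2.78 × 1.631 km/(2.84 − 2.78) = 75.6 km.

75.6 km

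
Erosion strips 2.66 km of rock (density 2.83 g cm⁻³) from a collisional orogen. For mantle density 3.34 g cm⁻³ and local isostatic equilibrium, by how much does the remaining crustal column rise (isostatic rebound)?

Unloading: uplift u = e ρ_c/ρ_m = 2.66 km × 2.83/3.34 = 2.25 km.

2.25 km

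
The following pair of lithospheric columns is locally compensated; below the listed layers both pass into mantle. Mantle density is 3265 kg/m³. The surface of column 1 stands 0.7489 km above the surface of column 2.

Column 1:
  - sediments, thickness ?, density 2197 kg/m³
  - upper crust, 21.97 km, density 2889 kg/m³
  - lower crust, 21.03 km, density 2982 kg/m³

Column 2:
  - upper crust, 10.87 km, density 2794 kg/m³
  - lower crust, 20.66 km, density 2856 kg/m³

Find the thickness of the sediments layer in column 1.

1.69 km

Take the compensation level at the base of the deeper column (depth z_c below the surface of column 1) and equate Σ ρ_i t_i down to z_c; mantle fills any gap and the z_c terms cancel.
Column 1: x×2197 + 21.97×2889 + 21.03×2982 + (z_c − 43 − x)×3265
Column 2: 0.7489×0 + 10.87×2794 + 20.66×2856 + (z_c − 0.7489 − 31.53)×3265
The z_c×3265 term appears on both sides and cancels. Collect the known terms of each column as K = Σ(ρt)_known − 3265 × (depth of known layers): K_1 = 126182.79 − 3265×43 = −14212.21; K_2 = 89375.74 − 3265×(0.7489 + 31.53) = −16014.8685.
Balance: K_1 − x×(3265 − 2197) = K_2, so x = (K_1 − K_2)/(3265 − 2197) = 1802.66/1068 = 1.69 km.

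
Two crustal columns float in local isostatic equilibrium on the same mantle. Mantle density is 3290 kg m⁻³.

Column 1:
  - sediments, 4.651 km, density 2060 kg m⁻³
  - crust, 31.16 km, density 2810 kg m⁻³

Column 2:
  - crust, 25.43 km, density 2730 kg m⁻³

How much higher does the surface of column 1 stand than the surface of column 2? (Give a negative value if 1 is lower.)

1.96 km

For any compensation level in the mantle, the mantle terms cancel and isostasy reduces to e = (Σt_1 − Σt_2) − (Σ(ρt)_1 − Σ(ρt)_2) / ρ_m.
Σt_1 = 35.811 km; Σt_2 = 25.43 km; Σ(ρt)_1 = 97140.66; Σ(ρt)_2 = 69423.9 (in km·kg m⁻³).
e = (35.811 − 25.43) − (97140.66 − 69423.9) / 3290 = 1.96 km.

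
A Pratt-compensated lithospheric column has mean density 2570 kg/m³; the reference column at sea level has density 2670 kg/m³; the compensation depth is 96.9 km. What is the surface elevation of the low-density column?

ρ_ref D = ρ (D + h) → h = D (ρ_ref − ρ)/ρ.
h = 96.9 km × (2670 − 2570)/2570 = 3.77 km.

3.77 km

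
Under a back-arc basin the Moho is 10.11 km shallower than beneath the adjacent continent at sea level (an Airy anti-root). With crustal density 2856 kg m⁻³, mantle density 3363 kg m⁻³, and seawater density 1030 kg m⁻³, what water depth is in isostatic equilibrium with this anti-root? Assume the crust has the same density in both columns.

2.81 km

Replacing a thickness d of crust by seawater at the top must be balanced by replacing crust with mantle at the base: d (ρ_c − ρ_w) = a (ρ_m − ρ_c).
d = a (ρ_m − ρ_c)/(ρ_c − ρ_w) = 10.11 km × 507/1826 = 2.81 km.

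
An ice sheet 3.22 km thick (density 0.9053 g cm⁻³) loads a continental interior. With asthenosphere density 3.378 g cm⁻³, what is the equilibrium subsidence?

0.863 km

In Airy isostatic equilibrium: the ice load ρ_ice t is balanced by mantle displaced below, ρ_m s.
s = t ρ_ice / ρ_m = 3.22 km × 0.9053/3.378 = 0.863 km.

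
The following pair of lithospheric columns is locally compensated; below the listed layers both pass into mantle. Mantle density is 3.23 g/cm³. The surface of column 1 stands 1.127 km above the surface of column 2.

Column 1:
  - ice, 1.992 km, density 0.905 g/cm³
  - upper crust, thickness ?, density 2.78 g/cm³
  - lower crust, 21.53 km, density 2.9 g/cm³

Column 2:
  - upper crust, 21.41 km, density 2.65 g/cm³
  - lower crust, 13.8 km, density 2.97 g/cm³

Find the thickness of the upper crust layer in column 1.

Take the compensation level at the base of the deeper column (depth z_c below the surface of column 1) and equate Σ ρ_i t_i down to z_c; mantle fills any gap and the z_c terms cancel.
Column 1: 1.992×0.905 + x×2.78 + 21.53×2.9 + (z_c − 23.522 − x)×3.23
Column 2: 1.127×0 + 21.41×2.65 + 13.8×2.97 + (z_c − 1.127 − 35.21)×3.23
The z_c×3.23 term appears on both sides and cancels. Collect the known terms of each column as K = Σ(ρt)_known − 3.23 × (depth of known layers): K_1 = 64.23976 − 3.23×23.522 = −11.7363; K_2 = 97.7225 − 3.23×(1.127 + 35.21) = −19.64601.
Balance: K_1 − x×(3.23 − 2.78) = K_2, so x = (K_1 − K_2)/(3.23 − 2.78) = 7.90971/0.45 = 17.6 km.

17.6 km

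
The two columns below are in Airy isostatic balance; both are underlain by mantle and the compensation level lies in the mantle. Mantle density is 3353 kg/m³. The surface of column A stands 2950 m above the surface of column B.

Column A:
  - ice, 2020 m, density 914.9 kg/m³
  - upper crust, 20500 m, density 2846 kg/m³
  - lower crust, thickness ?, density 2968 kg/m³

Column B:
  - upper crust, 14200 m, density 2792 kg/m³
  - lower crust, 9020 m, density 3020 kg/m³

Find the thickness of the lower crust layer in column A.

Take the compensation level at the base of the deeper column (depth z_c below the surface of column A) and equate Σ ρ_i t_i down to z_c; mantle fills any gap and the z_c terms cancel.
Column A: 2020×914.9 + 20500×2846 + x×2968 + (z_c − 22520 − x)×3353
Column B: 2950×0 + 14200×2792 + 9020×3020 + (z_c − 2950 − 23220)×3353
The z_c×3353 term appears on both sides and cancels. Collect the known terms of each column as K = Σ(ρt)_known − 3353 × (depth of known layers): K_A = 60191098 − 3353×22520 = −15318462; K_B = 66886800 − 3353×(2950 + 23220) = −20861210.
Balance: K_A − x×(3353 − 2968) = K_B, so x = (K_A − K_B)/(3353 − 2968) = 5542750/385 = 14400 m.

14400 m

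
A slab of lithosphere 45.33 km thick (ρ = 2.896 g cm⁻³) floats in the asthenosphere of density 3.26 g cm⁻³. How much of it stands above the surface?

Floating equilibrium: submerged depth d = t ρ_obj/ρ_fluid = 45.33 km × 2.896/3.26 = 40.27 km.
Freeboard = t − d = 45.33 km − 40.27 km = 5.06 km.

5.06 km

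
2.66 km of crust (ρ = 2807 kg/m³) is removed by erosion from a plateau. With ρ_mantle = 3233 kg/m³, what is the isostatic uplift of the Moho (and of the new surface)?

2.31 km

Unloading: uplift u = e ρ_c/ρ_m = 2.66 km × 2807/3233 = 2.31 km.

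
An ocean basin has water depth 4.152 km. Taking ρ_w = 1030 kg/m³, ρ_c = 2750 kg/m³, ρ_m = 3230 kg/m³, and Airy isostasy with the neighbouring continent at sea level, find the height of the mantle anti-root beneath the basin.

Isostatic balance requires: replacing crust with seawater at the top is compensated by replacing crust with mantle at the base: d (ρ_c − ρ_w) = a (ρ_m − ρ_c).
a = d (ρ_c − ρ_w)/(ρ_m − ρ_c) = 4.152 km × 1720/480 = 14.9 km.

14.9 km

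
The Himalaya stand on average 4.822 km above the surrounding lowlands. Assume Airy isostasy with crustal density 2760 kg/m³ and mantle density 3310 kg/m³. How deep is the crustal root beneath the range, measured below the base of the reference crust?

By Archimedes' principle applied to the lithosphere: the weight of the topography is balanced by the buoyancy of the root, ρ_c h = (ρ_m − ρ_c) r.
r = h · ρ_c / (ρ_m − ρ_c) = 4.822 km × 2760 / (3310 − 2760) = 24.2 km.

24.2 km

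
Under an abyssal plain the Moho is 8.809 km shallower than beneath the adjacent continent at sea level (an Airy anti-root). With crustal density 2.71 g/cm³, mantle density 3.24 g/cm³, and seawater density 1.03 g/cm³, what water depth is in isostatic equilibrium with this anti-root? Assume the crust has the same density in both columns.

2.78 km

Replacing a thickness d of crust by seawater at the top must be balanced by replacing crust with mantle at the base: d (ρ_c − ρ_w) = a (ρ_m − ρ_c).
d = a (ρ_m − ρ_c)/(ρ_c − ρ_w) = 8.809 km × 0.53/1.68 = 2.78 km.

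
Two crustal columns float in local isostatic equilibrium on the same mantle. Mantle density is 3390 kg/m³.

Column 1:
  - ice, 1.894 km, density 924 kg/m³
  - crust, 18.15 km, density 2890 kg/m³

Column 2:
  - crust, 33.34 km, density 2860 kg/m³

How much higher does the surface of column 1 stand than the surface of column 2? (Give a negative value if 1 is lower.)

For any compensation level in the mantle, the mantle terms cancel and isostasy reduces to e = (Σt_1 − Σt_2) − (Σ(ρt)_1 − Σ(ρt)_2) / ρ_m.
Σt_1 = 20.044 km; Σt_2 = 33.34 km; Σ(ρt)_1 = 54203.556; Σ(ρt)_2 = 95352.4 (in km·kg/m³).
e = (20.044 − 33.34) − (54203.556 − 95352.4) / 3390 = −1.16 km.

−1.16 km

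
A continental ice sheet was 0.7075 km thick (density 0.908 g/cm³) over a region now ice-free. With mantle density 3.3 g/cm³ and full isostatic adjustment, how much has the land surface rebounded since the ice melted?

Removing the load lets mantle flow back in; uplift u satisfies ρ_ice t = ρ_m u.
u = t ρ_ice/ρ_m = 0.7075 km × 0.908/3.3 = 0.195 km.

0.195 km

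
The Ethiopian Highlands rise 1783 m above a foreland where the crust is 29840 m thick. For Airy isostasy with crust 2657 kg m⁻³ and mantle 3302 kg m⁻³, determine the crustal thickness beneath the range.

39000 m

Root depth r = h ρ_c / (ρ_m − ρ_c) = 1783 m × 2657 / 645 = 7345 m.
Total thickness = T + h + r = 29840 m + 1783 m + 7345 m = 39000 m.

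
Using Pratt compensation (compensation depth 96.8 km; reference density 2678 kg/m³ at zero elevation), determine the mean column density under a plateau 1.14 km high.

2650 kg/m³

Pratt balance: ρ_ref D = ρ (D + h).
ρ = ρ_ref D/(D + h) = 2678 × 96.8 km/(96.8 km + 1.14 km) = 2650 kg/m³.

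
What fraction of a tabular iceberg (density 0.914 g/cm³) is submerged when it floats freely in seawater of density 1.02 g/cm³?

0.896

Submerged fraction = ρ_obj/ρ_fluid = 0.914/1.02 = 0.896.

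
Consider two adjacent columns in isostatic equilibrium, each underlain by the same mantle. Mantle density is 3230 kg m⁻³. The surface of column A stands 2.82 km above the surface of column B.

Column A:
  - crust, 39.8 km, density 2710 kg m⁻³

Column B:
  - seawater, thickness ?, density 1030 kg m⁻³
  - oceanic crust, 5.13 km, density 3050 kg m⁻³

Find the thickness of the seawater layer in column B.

4.85 km

Take the compensation level at the base of the deeper column (depth z_c below the surface of column A) and equate Σ ρ_i t_i down to z_c; mantle fills any gap and the z_c terms cancel.
Column A: 39.8×2710 + (z_c − 39.8)×3230
Column B: 2.82×0 + x×1030 + 5.13×3050 + (z_c − 2.82 − 5.13 − x)×3230
The z_c×3230 term appears on both sides and cancels. Collect the known terms of each column as K = Σ(ρt)_known − 3230 × (depth of known layers): K_A = 107858 − 3230×39.8 = −20696; K_B = 15646.5 − 3230×(2.82 + 5.13) = −10032.
Balance: K_A = K_B − x×(3230 − 1030), so x = (K_B − K_A)/(3230 − 1030) = 10664/2200 = 4.85 km.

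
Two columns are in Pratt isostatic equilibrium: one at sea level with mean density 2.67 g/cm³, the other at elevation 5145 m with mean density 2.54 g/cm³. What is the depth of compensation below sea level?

ρ_ref D = ρ (D + h) → D (ρ_ref − ρ) = ρ h.
D = ρ h/(ρ_ref − ρ) = 2.54 × 5145 m/(2.67 − 2.54) = 101000 m.

101000 m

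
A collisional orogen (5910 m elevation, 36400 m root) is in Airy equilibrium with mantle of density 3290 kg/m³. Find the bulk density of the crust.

ρ_c h = (ρ_m − ρ_c) r → ρ_c (h + r) = ρ_m r → ρ_c = ρ_m r / (h + r).
ρ_c = 3290 × 36400 m / (5910 m + 36400 m) = 2830 kg/m³.

2830 kg/m³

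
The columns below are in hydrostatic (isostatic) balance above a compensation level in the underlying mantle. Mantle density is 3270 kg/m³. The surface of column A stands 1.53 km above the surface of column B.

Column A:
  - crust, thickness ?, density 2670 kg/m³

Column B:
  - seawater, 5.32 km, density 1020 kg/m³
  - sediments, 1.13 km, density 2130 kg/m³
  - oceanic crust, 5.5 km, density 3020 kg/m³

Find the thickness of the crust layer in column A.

Take the compensation level at the base of the deeper column (depth z_c below the surface of column A) and equate Σ ρ_i t_i down to z_c; mantle fills any gap and the z_c terms cancel.
Column A: x×2670 + (z_c − 0 − x)×3270
Column B: 1.53×0 + 5.32×1020 + 1.13×2130 + 5.5×3020 + (z_c − 1.53 − 11.95)×3270
The z_c×3270 term appears on both sides and cancels. Collect the known terms of each column as K = Σ(ρt)_known − 3270 × (depth of known layers): K_A = 0 − 3270×0 = 0; K_B = 24443.3 − 3270×(1.53 + 11.95) = −19636.3.
Balance: K_A − x×(3270 − 2670) = K_B, so x = (K_A − K_B)/(3270 − 2670) = 19636.3/600 = 32.7 km.

32.7 km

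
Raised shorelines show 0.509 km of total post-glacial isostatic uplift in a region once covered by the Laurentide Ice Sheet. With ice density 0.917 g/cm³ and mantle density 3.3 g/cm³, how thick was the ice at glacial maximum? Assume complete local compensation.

u = t ρ_ice/ρ_m → t = u ρ_m/ρ_ice = 0.509 km × 3.3/0.917 = 1.83 km.

1.83 km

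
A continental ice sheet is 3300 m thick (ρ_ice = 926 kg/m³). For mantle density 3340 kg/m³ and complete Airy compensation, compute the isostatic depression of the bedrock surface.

Isostatic balance requires: the ice load ρ_ice t is balanced by mantle displaced below, ρ_m s.
s = t ρ_ice / ρ_m = 3300 m × 926/3340 = 915 m.

915 m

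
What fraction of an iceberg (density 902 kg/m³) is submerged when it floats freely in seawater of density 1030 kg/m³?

Submerged fraction = ρ_obj/ρ_fluid = 902/1030 = 87.6%.

87.6%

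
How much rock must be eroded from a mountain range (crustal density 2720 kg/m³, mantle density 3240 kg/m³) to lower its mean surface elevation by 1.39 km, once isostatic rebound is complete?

8.66 km

Net drop Δ = e − u = e − e ρ_c/ρ_m = e (ρ_m − ρ_c)/ρ_m.
e = Δ ρ_m/(ρ_m − ρ_c) = 1.39 km × 3240/520 = 8.66 km.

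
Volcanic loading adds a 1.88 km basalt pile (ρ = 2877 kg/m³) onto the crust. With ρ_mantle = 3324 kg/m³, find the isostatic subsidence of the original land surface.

1.63 km

Subaerial loading: s = t ρ_load / ρ_m.
s = 1.88 km × 2877/3324 = 1.63 km.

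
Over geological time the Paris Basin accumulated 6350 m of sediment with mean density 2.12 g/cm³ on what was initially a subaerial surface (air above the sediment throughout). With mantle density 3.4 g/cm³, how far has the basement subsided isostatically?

3960 m

Subaerial load: s = t ρ_sed / ρ_m = 6350 m × 2.12/3.4 = 3960 m.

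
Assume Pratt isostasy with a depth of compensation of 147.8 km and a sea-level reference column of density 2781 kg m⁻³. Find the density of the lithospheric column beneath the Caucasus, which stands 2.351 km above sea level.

2740 kg m⁻³

Pratt balance: ρ_ref D = ρ (D + h).
ρ = ρ_ref D/(D + h) = 2781 × 147.8 km/(147.8 km + 2.351 km) = 2740 kg m⁻³.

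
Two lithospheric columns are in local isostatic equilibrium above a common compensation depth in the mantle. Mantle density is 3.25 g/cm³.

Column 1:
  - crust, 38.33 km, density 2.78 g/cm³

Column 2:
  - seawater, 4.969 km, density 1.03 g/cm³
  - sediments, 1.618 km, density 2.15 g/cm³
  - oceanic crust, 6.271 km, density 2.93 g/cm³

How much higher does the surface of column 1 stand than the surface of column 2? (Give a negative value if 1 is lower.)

For any compensation level in the mantle, the mantle terms cancel and isostasy reduces to e = (Σt_1 − Σt_2) − (Σ(ρt)_1 − Σ(ρt)_2) / ρ_m.
Σt_1 = 38.33 km; Σt_2 = 12.858 km; Σ(ρt)_1 = 106.5574; Σ(ρt)_2 = 26.9708 (in km·g/cm³).
e = (38.33 − 12.858) − (106.5574 − 26.9708) / 3.25 = 0.984 km.

0.984 km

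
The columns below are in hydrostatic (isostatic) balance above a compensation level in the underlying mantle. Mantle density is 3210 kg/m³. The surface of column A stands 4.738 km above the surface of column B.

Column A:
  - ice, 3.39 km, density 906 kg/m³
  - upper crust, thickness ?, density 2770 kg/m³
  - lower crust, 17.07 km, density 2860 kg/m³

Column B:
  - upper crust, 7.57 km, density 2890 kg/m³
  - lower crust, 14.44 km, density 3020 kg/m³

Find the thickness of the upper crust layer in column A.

15 km

Take the compensation level at the base of the deeper column (depth z_c below the surface of column A) and equate Σ ρ_i t_i down to z_c; mantle fills any gap and the z_c terms cancel.
Column A: 3.39×906 + x×2770 + 17.07×2860 + (z_c − 20.46 − x)×3210
Column B: 4.738×0 + 7.57×2890 + 14.44×3020 + (z_c − 4.738 − 22.01)×3210
The z_c×3210 term appears on both sides and cancels. Collect the known terms of each column as K = Σ(ρt)_known − 3210 × (depth of known layers): K_A = 51891.54 − 3210×20.46 = −13785.06; K_B = 65486.1 − 3210×(4.738 + 22.01) = −20374.98.
Balance: K_A − x×(3210 − 2770) = K_B, so x = (K_A − K_B)/(3210 − 2770) = 6589.92/440 = 15 km.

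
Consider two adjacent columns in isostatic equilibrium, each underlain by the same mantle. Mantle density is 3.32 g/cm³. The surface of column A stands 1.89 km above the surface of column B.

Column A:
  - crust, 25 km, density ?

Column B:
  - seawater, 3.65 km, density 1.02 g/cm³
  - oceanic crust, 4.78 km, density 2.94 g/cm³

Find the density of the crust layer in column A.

Take the compensation level at the base of the deeper column (depth z_c below the surface of column A) and equate Σ ρ_i t_i down to z_c; mantle fills any gap and the z_c terms cancel.
Column A: 25×ρ + (z_c − 25)×3.32
Column B: 1.89×0 + 3.65×1.02 + 4.78×2.94 + (z_c − 1.89 − 8.43)×3.32
The z_c×3.32 term appears on both sides and cancels. Collect the known terms of each column as K = Σ(ρt)_known − 3.32 × (depth of known layers): K_A = 0 − 3.32×25 = −83; K_B = 17.7762 − 3.32×(1.89 + 8.43) = −16.4862.
Balance: K_A + 25×ρ = K_B, so ρ = (K_B − K_A)/25 = 66.5138/25 = 2.66 g/cm³.

2.66 g/cm³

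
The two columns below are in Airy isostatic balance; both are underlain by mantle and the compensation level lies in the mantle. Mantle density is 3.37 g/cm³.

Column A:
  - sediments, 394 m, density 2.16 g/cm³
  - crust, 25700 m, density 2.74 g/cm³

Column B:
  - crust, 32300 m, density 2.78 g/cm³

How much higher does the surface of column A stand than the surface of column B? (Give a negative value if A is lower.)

−709 m

For any compensation level in the mantle, the mantle terms cancel and isostasy reduces to e = (Σt_A − Σt_B) − (Σ(ρt)_A − Σ(ρt)_B) / ρ_m.
Σt_A = 26094 m; Σt_B = 32300 m; Σ(ρt)_A = 71269.04; Σ(ρt)_B = 89794 (in m·g/cm³).
e = (26094 − 32300) − (71269.04 − 89794) / 3.37 = −709 m.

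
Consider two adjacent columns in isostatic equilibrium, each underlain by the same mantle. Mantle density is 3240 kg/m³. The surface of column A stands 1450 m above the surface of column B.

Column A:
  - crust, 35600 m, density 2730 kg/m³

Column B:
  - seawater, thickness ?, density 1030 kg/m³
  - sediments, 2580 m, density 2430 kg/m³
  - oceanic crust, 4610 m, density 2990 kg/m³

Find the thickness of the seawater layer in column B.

4620 m

Take the compensation level at the base of the deeper column (depth z_c below the surface of column A) and equate Σ ρ_i t_i down to z_c; mantle fills any gap and the z_c terms cancel.
Column A: 35600×2730 + (z_c − 35600)×3240
Column B: 1450×0 + x×1030 + 2580×2430 + 4610×2990 + (z_c − 1450 − 7190 − x)×3240
The z_c×3240 term appears on both sides and cancels. Collect the known terms of each column as K = Σ(ρt)_known − 3240 × (depth of known layers): K_A = 97188000 − 3240×35600 = −18156000; K_B = 20053300 − 3240×(1450 + 7190) = −7940300.
Balance: K_A = K_B − x×(3240 − 1030), so x = (K_B − K_A)/(3240 − 1030) = 10215700/2210 = 4620 m.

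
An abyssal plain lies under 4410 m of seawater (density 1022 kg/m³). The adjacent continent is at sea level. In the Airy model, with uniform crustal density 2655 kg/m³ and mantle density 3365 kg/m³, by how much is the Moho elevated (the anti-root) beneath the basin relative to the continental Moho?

10100 m

By Archimedes' principle applied to the lithosphere: replacing crust with seawater at the top is compensated by replacing crust with mantle at the base: d (ρ_c − ρ_w) = a (ρ_m − ρ_c).
a = d (ρ_c − ρ_w)/(ρ_m − ρ_c) = 4410 m × 1633/710 = 10100 m.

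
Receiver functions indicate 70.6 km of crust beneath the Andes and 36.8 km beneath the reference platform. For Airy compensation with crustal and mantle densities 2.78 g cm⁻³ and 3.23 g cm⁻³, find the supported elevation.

4.71 km

Excess crust Δ = 70.6 km − 36.8 km = 33.8 km, split between elevation h and root r with h + r = Δ.
Airy balance ρ_c h = (ρ_m − ρ_c) r gives r = h ρ_c/(ρ_m − ρ_c), so h (1 + ρ_c/(ρ_m − ρ_c)) = Δ, i.e. h = Δ (ρ_m − ρ_c)/ρ_m.
h = 33.8 km × 0.45/3.23 = 4.71 km.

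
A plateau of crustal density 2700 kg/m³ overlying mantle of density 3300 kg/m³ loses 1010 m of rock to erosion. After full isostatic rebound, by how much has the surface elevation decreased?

Rebound u = e ρ_c/ρ_m = 1010 m × 2700/3300 = 826.4 m.
Net surface drop = e − u = 1010 m − 826.4 m = e (ρ_m − ρ_c)/ρ_m = 184 m.

184 m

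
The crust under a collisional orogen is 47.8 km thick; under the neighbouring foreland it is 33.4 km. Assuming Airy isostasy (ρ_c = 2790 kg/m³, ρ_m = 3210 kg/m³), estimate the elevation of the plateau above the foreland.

Excess crust Δ = 47.8 km − 33.4 km = 14.4 km, split between elevation h and root r with h + r = Δ.
Airy balance ρ_c h = (ρ_m − ρ_c) r gives r = h ρ_c/(ρ_m − ρ_c), so h (1 + ρ_c/(ρ_m − ρ_c)) = Δ, i.e. h = Δ (ρ_m − ρ_c)/ρ_m.
h = 14.4 km × 420/3210 = 1.88 km.

1.88 km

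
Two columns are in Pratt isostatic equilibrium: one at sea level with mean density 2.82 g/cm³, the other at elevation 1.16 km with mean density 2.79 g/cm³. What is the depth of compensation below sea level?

108 km

ρ_ref D = ρ (D + h) → D (ρ_ref − ρ) = ρ h.
D = ρ h/(ρ_ref − ρ) = 2.79 × 1.16 km/(2.82 − 2.79) = 108 km.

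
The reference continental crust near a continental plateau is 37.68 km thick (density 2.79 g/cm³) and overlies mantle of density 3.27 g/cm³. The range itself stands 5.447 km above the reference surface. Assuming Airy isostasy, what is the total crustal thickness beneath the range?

Root depth r = h ρ_c / (ρ_m − ρ_c) = 5.447 km × 2.79 / 0.48 = 31.66 km.
Total thickness = T + h + r = 37.68 km + 5.447 km + 31.66 km = 74.8 km.

74.8 km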